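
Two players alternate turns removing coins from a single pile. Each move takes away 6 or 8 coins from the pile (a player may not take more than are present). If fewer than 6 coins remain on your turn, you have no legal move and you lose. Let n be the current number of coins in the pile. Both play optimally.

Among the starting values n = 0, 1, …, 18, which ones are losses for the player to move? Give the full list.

Work bottom-up. With no move the player to move loses. Otherwise the position is W if at least one move leads to an L position for the opponent, and L if every move leads to a W.
n=0: no move → L
n=1: no move → L
n=2: no move → L
n=3: no move → L
n=4: no move → L
n=5: no move → L
n=6: can move to 0, which is L ⇒ W
n=7: can move to 1, which is L ⇒ W
n=8: can move to 2, which is L ⇒ W
n=9: can move to 3, which is L ⇒ W
n=10: can move to 4, which is L ⇒ W
n=11: can move to 5, which is L ⇒ W
n=12: can move to 4, which is L ⇒ W
n=13: can move to 5, which is L ⇒ W
n=14: moves to 8(W), 6(W); every one is W ⇒ L
n=15: moves to 9(W), 7(W); every one is W ⇒ L
n=16: moves to 10(W), 8(W); every one is W ⇒ L
n=17: moves to 11(W), 9(W); every one is W ⇒ L
n=18: moves to 12(W), 10(W); every one is W ⇒ L
Reading off the rows marked L gives the requested list; there are 11 such values of n.

0, 1, 2, 3, 4, 5, 14, 15, 16, 17, 18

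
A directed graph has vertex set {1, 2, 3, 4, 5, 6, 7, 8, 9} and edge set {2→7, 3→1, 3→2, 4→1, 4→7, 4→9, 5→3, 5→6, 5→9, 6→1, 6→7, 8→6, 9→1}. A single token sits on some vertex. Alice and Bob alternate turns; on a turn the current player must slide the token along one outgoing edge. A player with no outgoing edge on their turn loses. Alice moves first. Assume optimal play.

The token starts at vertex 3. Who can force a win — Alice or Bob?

Alice wins.

Work bottom-up. With no move the player to move loses. Otherwise the position is W if at least one move leads to an L position for the opponent, and L if every move leads to a W.
Every edge goes from a vertex to one that appears earlier in the order 1, 7, 6, 9, 2, 4, 3, 5, 8, so processing vertices in that order labels each vertex after all of its successors.
1: no outgoing edge → L
7: no outgoing edge → L
6: can move to 7, which is L ⇒ W
9: can move to 1, which is L ⇒ W
2: can move to 7, which is L ⇒ W
4: can move to 7, which is L ⇒ W
3: can move to 1, which is L ⇒ W
5: moves to 3(W), 9(W), 6(W); every one is W ⇒ L
8: the only move is to 6(W), a W ⇒ L
From 3 Alice can move to 1, reaching an L position.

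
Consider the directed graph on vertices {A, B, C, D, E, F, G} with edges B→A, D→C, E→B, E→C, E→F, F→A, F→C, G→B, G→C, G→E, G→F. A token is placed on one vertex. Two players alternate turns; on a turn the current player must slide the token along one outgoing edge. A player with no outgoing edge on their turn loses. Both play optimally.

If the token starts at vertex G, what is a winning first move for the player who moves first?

Move to C.

Build the W/L table. Terminal = L. A non-terminal position is W if it has a move to some L; otherwise it is L.
Every edge goes from a vertex to one that appears earlier in the order A, C, B, F, E, G, D, so processing vertices in that order labels each vertex after all of its successors.
A: no outgoing edge → L
C: no outgoing edge → L
B: reaches L-position A → W
F: reaches L-position C → W
E: reaches L-position C → W
G: reaches L-position C → W
D: reaches L-position C → W
From G, the L positions reachable in one move are: C.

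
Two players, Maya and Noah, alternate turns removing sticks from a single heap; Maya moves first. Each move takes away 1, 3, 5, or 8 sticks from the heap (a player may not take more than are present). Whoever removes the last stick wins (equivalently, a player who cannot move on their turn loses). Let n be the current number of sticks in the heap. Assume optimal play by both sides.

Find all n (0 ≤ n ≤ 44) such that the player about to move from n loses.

Build the W/L table. Terminal = L. A non-terminal position is W if it has a move to some L; otherwise it is L.
n=0: no move → L
n=1: →0(L), so W
n=2: →1(W) only, which is W, so L
n=3: →2(L), so W
n=4: →3(W), 1(W) — all W, so L
n=5: →4(L), so W
n=6: →5(W), 3(W), 1(W) — all W, so L
n=7: →6(L), so W
n=8: →0(L), so W
n=9: →6(L), so W
n=10: →2(L), so W
n=11: →6(L), so W
n=12: →4(L), so W
n=13: →12(W), 10(W), 8(W), 5(W) — all W, so L
n=14: →13(L), so W
n=15: →14(W), 12(W), 10(W), 7(W) — all W, so L
n=16: →15(L), so W
n=17: →16(W), 14(W), 12(W), 9(W) — all W, so L
n=18: →17(L), so W
n=19: →18(W), 16(W), 14(W), 11(W) — all W, so L
n=20: →19(L), so W
n=21: →13(L), so W
n=22: →19(L), so W
n=23: →15(L), so W
n=24: →19(L), so W
n=25: →17(L), so W
n=26: →25(W), 23(W), 21(W), 18(W) — all W, so L
n=27: →26(L), so W
n=28: →27(W), 25(W), 23(W), 20(W) — all W, so L
n=29: →28(L), so W
n=30: →29(W), 27(W), 25(W), 22(W) — all W, so L
n=31: →30(L), so W
n=32: →31(W), 29(W), 27(W), 24(W) — all W, so L
n=33: →32(L), so W
n=34: →26(L), so W
n=35: →32(L), so W
n=36: →28(L), so W
n=37: →32(L), so W
n=38: →30(L), so W
n=39: →38(W), 36(W), 34(W), 31(W) — all W, so L
n=40: →39(L), so W
n=41: →40(W), 38(W), 36(W), 33(W) — all W, so L
n=42: →41(L), so W
n=43: →42(W), 40(W), 38(W), 35(W) — all W, so L
n=44: →43(L), so W
Reading off the rows marked L gives the requested list; there are 15 such values of n.

0, 2, 4, 6, 13, 15, 17, 19, 26, 28, 30, 32, 39, 41, 43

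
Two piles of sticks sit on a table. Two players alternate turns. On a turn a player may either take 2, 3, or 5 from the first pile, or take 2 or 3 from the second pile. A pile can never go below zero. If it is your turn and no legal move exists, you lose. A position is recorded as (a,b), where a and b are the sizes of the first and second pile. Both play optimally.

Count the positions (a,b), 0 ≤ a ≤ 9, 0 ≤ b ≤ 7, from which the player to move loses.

Label each position W (a win for the player to move) or L (a loss). A position with no legal move is L; any other position is W exactly when some move reaches an L, and L when every move reaches a W.
Every move lowers a or b (never raises either), so fill the grid row by row in increasing a, and left to right within a row: each cell's successors are then already labelled.
      b=0  b=1  b=2  b=3  b=4  b=5  b=6  b=7
a=0:    L    L    W    W    W    L    L    W
a=1:    L    L    W    W    W    L    L    W
a=2:    W    W    L    L    W    W    W    L
a=3:    W    W    L    L    W    W    W    L
a=4:    W    W    W    W    L    W    W    W
a=5:    W    W    W    W    L    W    W    W
a=6:    W    W    W    W    W    W    W    W
a=7:    L    L    W    W    W    L    L    W
a=8:    L    L    W    W    W    L    L    W
a=9:    W    W    L    L    W    W    W    L
Cells with no legal move (terminal, hence L): (0,0), (0,1), (1,0), (1,1).
The remaining L cells, each justified by listing all of its moves:
(0,5): moves to (0,3)(W), (0,2)(W); every one is W ⇒ L
(0,6): moves to (0,4)(W), (0,3)(W); every one is W ⇒ L
(1,5): moves to (1,3)(W), (1,2)(W); every one is W ⇒ L
(1,6): moves to (1,4)(W), (1,3)(W); every one is W ⇒ L
(2,2): moves to (0,2)(W), (2,0)(W); every one is W ⇒ L
(2,3): moves to (0,3)(W), (2,1)(W), (2,0)(W); every one is W ⇒ L
(2,7): moves to (0,7)(W), (2,5)(W), (2,4)(W); every one is W ⇒ L
(3,2): moves to (1,2)(W), (0,2)(W), (3,0)(W); every one is W ⇒ L
(3,3): moves to (1,3)(W), (0,3)(W), (3,1)(W), (3,0)(W); every one is W ⇒ L
(3,7): moves to (1,7)(W), (0,7)(W), (3,5)(W), (3,4)(W); every one is W ⇒ L
(4,4): moves to (2,4)(W), (1,4)(W), (4,2)(W), (4,1)(W); every one is W ⇒ L
(5,4): moves to (3,4)(W), (2,4)(W), (0,4)(W), (5,2)(W), (5,1)(W); every one is W ⇒ L
(7,0): moves to (5,0)(W), (4,0)(W), (2,0)(W); every one is W ⇒ L
(7,1): moves to (5,1)(W), (4,1)(W), (2,1)(W); every one is W ⇒ L
(7,5): moves to (5,5)(W), (4,5)(W), (2,5)(W), (7,3)(W), (7,2)(W); every one is W ⇒ L
(7,6): moves to (5,6)(W), (4,6)(W), (2,6)(W), (7,4)(W), (7,3)(W); every one is W ⇒ L
(8,0): moves to (6,0)(W), (5,0)(W), (3,0)(W); every one is W ⇒ L
(8,1): moves to (6,1)(W), (5,1)(W), (3,1)(W); every one is W ⇒ L
(8,5): moves to (6,5)(W), (5,5)(W), (3,5)(W), (8,3)(W), (8,2)(W); every one is W ⇒ L
(8,6): moves to (6,6)(W), (5,6)(W), (3,6)(W), (8,4)(W), (8,3)(W); every one is W ⇒ L
(9,2): moves to (7,2)(W), (6,2)(W), (4,2)(W), (9,0)(W); every one is W ⇒ L
(9,3): moves to (7,3)(W), (6,3)(W), (4,3)(W), (9,1)(W), (9,0)(W); every one is W ⇒ L
(9,7): moves to (7,7)(W), (6,7)(W), (4,7)(W), (9,5)(W), (9,4)(W); every one is W ⇒ L
Every other cell has at least one move into one of the L cells above, so it is W.
L cells per row: a=0: 4, a=1: 4, a=2: 3, a=3: 3, a=4: 1, a=5: 1, a=6: 0, a=7: 4, a=8: 4, a=9: 3; total 27.

27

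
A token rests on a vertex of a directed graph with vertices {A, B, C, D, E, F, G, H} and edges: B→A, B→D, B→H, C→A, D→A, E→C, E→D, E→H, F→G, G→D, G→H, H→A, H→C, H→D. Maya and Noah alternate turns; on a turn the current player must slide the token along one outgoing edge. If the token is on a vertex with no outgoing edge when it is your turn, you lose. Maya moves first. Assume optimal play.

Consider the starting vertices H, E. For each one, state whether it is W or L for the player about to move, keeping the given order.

Use the standard recursion: the mover loses at a terminal position; elsewhere, the mover wins exactly when some move hands the opponent an L position.
Every edge goes from a vertex to one that appears earlier in the order A, C, D, H, G, E, B, F, so processing vertices in that order labels each vertex after all of its successors.
A: no outgoing edge → L
C: W (go to A, an L position)
D: W (go to A, an L position)
H: W (go to A, an L position)
G: L (options H(W), D(W) are all W)
E: L (options H(W), D(W), C(W) are all W)
B: W (go to A, an L position)
F: W (go to G, an L position)

H: W, E: L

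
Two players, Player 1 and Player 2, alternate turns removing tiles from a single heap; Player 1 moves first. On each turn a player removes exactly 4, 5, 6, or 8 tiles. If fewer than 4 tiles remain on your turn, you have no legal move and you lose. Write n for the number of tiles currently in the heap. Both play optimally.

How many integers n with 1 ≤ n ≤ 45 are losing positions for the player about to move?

15

Work bottom-up. With no move the player to move loses. Otherwise the position is W if at least one move leads to an L position for the opponent, and L if every move leads to a W.
n=0: no move → L
n=1: no move → L
n=2: no move → L
n=3: no move → L
n=4: can move to 0, which is L ⇒ W
n=5: can move to 1, which is L ⇒ W
n=6: can move to 2, which is L ⇒ W
n=7: can move to 3, which is L ⇒ W
n=8: can move to 3, which is L ⇒ W
n=9: can move to 3, which is L ⇒ W
n=10: can move to 2, which is L ⇒ W
n=11: can move to 3, which is L ⇒ W
n=12: moves to 8(W), 7(W), 6(W), 4(W); every one is W ⇒ L
n=13: moves to 9(W), 8(W), 7(W), 5(W); every one is W ⇒ L
n=14: moves to 10(W), 9(W), 8(W), 6(W); every one is W ⇒ L
n=15: moves to 11(W), 10(W), 9(W), 7(W); every one is W ⇒ L
n=16: can move to 12, which is L ⇒ W
n=17: can move to 13, which is L ⇒ W
n=18: can move to 14, which is L ⇒ W
n=19: can move to 15, which is L ⇒ W
n=20: can move to 15, which is L ⇒ W
n=21: can move to 15, which is L ⇒ W
n=22: can move to 14, which is L ⇒ W
n=23: can move to 15, which is L ⇒ W
n=24: moves to 20(W), 19(W), 18(W), 16(W); every one is W ⇒ L
n=25: moves to 21(W), 20(W), 19(W), 17(W); every one is W ⇒ L
n=26: moves to 22(W), 21(W), 20(W), 18(W); every one is W ⇒ L
n=27: moves to 23(W), 22(W), 21(W), 19(W); every one is W ⇒ L
n=28: can move to 24, which is L ⇒ W
n=29: can move to 25, which is L ⇒ W
n=30: can move to 26, which is L ⇒ W
n=31: can move to 27, which is L ⇒ W
n=32: can move to 27, which is L ⇒ W
n=33: can move to 27, which is L ⇒ W
n=34: can move to 26, which is L ⇒ W
n=35: can move to 27, which is L ⇒ W
n=36: moves to 32(W), 31(W), 30(W), 28(W); every one is W ⇒ L
n=37: moves to 33(W), 32(W), 31(W), 29(W); every one is W ⇒ L
n=38: moves to 34(W), 33(W), 32(W), 30(W); every one is W ⇒ L
n=39: moves to 35(W), 34(W), 33(W), 31(W); every one is W ⇒ L
n=40: can move to 36, which is L ⇒ W
n=41: can move to 37, which is L ⇒ W
n=42: can move to 38, which is L ⇒ W
n=43: can move to 39, which is L ⇒ W
n=44: can move to 39, which is L ⇒ W
n=45: can move to 39, which is L ⇒ W
L entries with 1 ≤ n ≤ 45 (n=0 is outside the asked range and is not counted): n = 1, 2, 3, 12, 13, 14, 15, 24, 25, 26, 27, 36, 37, 38, 39; that makes 15.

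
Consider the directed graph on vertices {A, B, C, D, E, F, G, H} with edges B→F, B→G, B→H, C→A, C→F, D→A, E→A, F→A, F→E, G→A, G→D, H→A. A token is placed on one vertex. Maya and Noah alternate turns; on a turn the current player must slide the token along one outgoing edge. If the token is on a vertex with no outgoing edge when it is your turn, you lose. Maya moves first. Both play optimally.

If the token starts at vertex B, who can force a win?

Positions with no move are L. A position that does have a move is losing for the player to move precisely when every available move leads to a winning position for the opponent. Fill in the labels:
Every edge goes from a vertex to one that appears earlier in the order A, D, E, F, G, H, C, B, so processing vertices in that order labels each vertex after all of its successors.
A: no outgoing edge → L
D: can move to A, which is L ⇒ W
E: can move to A, which is L ⇒ W
F: can move to A, which is L ⇒ W
G: can move to A, which is L ⇒ W
H: can move to A, which is L ⇒ W
C: can move to A, which is L ⇒ W
B: moves to H(W), G(W), F(W); every one is W ⇒ L
The starting position B is L: whatever Maya does, the opponent receives a W position.

Noah wins.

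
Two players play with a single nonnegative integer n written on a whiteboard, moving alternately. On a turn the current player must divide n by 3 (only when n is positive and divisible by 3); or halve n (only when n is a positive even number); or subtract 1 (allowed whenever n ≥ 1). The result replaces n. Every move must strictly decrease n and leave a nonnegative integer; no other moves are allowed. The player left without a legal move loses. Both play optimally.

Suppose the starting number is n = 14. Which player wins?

The first player wins.

Classify positions by backward induction: terminal positions (no move available) are L. From any other position, the mover wins iff some move reaches an L.
n=0: no move → L
n=1: →0(L), so W
n=2: →1(W) only, which is W, so L
n=3: →2(L), so W
n=4: →2(L), so W
n=5: →4(W) only, which is W, so L
n=6: →2(L), so W
n=7: →6(W) only, which is W, so L
n=8: →7(L), so W
n=9: →3(W), 8(W) — all W, so L
n=10: →5(L), so W
n=11: →10(W) only, which is W, so L
n=12: →11(L), so W
n=13: →12(W) only, which is W, so L
n=14: →7(L), so W
From 14 the player to move can move to 7, reaching an L position.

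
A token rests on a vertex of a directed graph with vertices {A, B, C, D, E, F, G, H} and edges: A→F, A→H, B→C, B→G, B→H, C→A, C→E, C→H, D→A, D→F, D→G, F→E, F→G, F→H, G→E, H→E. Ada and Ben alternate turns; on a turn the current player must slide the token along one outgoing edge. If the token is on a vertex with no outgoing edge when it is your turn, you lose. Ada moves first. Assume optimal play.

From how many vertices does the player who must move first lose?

Classify positions by backward induction: terminal positions (no move available) are L. From any other position, the mover wins iff some move reaches an L.
Every edge goes from a vertex to one that appears earlier in the order E, G, H, F, A, C, D, B, so processing vertices in that order labels each vertex after all of its successors.
E: no outgoing edge → L
G: can move to E, which is L ⇒ W
H: can move to E, which is L ⇒ W
F: can move to E, which is L ⇒ W
A: moves to F(W), H(W); every one is W ⇒ L
C: can move to A, which is L ⇒ W
D: can move to A, which is L ⇒ W
B: moves to C(W), H(W), G(W); every one is W ⇒ L
The L vertices are A, B, E; that is 3 in all.

3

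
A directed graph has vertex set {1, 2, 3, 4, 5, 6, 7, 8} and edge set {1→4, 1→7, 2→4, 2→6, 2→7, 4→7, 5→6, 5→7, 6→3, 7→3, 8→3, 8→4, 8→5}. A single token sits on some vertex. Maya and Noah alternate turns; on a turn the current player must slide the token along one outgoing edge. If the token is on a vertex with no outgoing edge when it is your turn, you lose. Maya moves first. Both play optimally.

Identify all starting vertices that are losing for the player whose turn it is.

Compute win/loss labels from the base case upward. A position with no move is L. Any other position is W if it can reach an L in one move, else L.
Every edge goes from a vertex to one that appears earlier in the order 3, 7, 4, 1, 6, 2, 5, 8, so processing vertices in that order labels each vertex after all of its successors.
3: no outgoing edge → L
7: W (go to 3, an L position)
4: L (sole option 7(W) is W)
1: W (go to 4, an L position)
6: W (go to 3, an L position)
2: W (go to 4, an L position)
5: L (options 6(W), 7(W) are all W)
8: W (go to 5, an L position)
Reading off the rows marked L gives the requested list; there are 3 such vertices.

3, 4, 5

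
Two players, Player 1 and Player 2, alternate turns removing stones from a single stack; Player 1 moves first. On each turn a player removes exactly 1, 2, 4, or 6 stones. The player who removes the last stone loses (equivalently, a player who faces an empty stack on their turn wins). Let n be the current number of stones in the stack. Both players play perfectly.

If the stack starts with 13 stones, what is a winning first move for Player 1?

Work bottom-up. With no move the player to move wins. Otherwise the position is W if at least one move leads to an L position for the opponent, and L if every move leads to a W.
n=0: no move; the opponent has just taken the last stone and therefore loses → W
n=1: L (sole option 0(W) is W)
n=2: W (go to 1, an L position)
n=3: W (go to 1, an L position)
n=4: L (options 3(W), 2(W), 0(W) are all W)
n=5: W (go to 4, an L position)
n=6: W (go to 4, an L position)
n=7: W (go to 1, an L position)
n=8: W (go to 4, an L position)
n=9: L (options 8(W), 7(W), 5(W), 3(W) are all W)
n=10: W (go to 9, an L position)
n=11: W (go to 9, an L position)
n=12: L (options 11(W), 10(W), 8(W), 6(W) are all W)
n=13: W (go to 12, an L position)
From 13, the L positions reachable in one move are: 12, 9. Any move reaching one of these is winning.

Remove 1, leaving 12.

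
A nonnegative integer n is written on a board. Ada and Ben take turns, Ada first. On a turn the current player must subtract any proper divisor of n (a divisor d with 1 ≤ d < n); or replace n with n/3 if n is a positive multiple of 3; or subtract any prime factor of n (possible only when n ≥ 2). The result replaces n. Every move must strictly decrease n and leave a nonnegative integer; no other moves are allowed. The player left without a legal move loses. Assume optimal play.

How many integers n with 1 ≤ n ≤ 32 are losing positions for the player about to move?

7

Compute win/loss labels from the base case upward. A position with no move is L. Any other position is W if it can reach an L in one move, else L.
n=0: no move → L
n=1: no move → L
n=2: →0(L), so W
n=3: →0(L), so W
n=4: →2(W), 3(W) — all W, so L
n=5: →0(L), so W
n=6: →4(L), so W
n=7: →0(L), so W
n=8: →4(L), so W
n=9: →3(W), 6(W), 8(W) — all W, so L
n=10: →9(L), so W
n=11: →0(L), so W
n=12: →4(L), so W
n=13: →0(L), so W
n=14: →7(W), 12(W), 13(W) — all W, so L
n=15: →14(L), so W
n=16: →14(L), so W
n=17: →0(L), so W
n=18: →9(L), so W
n=19: →0(L), so W
n=20: →10(W), 15(W), 16(W), 18(W), 19(W) — all W, so L
n=21: →14(L), so W
n=22: →20(L), so W
n=23: →0(L), so W
n=24: →20(L), so W
n=25: →20(L), so W
n=26: →13(W), 24(W), 25(W) — all W, so L
n=27: →9(L), so W
n=28: →14(L), so W
n=29: →0(L), so W
n=30: →20(L), so W
n=31: →0(L), so W
n=32: →16(W), 24(W), 28(W), 30(W), 31(W) — all W, so L
L entries with 1 ≤ n ≤ 32 (n=0 is outside the asked range and is not counted): n = 1, 4, 9, 14, 20, 26, 32; that makes 7.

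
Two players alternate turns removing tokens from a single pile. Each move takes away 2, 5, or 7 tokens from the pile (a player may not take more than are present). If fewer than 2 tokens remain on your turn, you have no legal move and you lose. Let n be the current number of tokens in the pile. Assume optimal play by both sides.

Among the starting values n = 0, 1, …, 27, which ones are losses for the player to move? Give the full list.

0, 1, 4, 10, 13, 14, 22, 23, 26

Compute win/loss labels from the base case upward. A position with no move is L. Any other position is W if it can reach an L in one move, else L.
n=0: no move → L
n=1: no move → L
n=2: W (go to 0, an L position)
n=3: W (go to 1, an L position)
n=4: L (sole option 2(W) is W)
n=5: W (go to 0, an L position)
n=6: W (go to 4, an L position)
n=7: W (go to 0, an L position)
n=8: W (go to 1, an L position)
n=9: W (go to 4, an L position)
n=10: L (options 8(W), 5(W), 3(W) are all W)
n=11: W (go to 4, an L position)
n=12: W (go to 10, an L position)
n=13: L (options 11(W), 8(W), 6(W) are all W)
n=14: L (options 12(W), 9(W), 7(W) are all W)
n=15: W (go to 13, an L position)
n=16: W (go to 14, an L position)
n=17: W (go to 10, an L position)
n=18: W (go to 13, an L position)
n=19: W (go to 14, an L position)
n=20: W (go to 13, an L position)
n=21: W (go to 14, an L position)
n=22: L (options 20(W), 17(W), 15(W) are all W)
n=23: L (options 21(W), 18(W), 16(W) are all W)
n=24: W (go to 22, an L position)
n=25: W (go to 23, an L position)
n=26: L (options 24(W), 21(W), 19(W) are all W)
n=27: W (go to 22, an L position)
The losing starting values of n are exactly the entries labelled L in this table (9 of them).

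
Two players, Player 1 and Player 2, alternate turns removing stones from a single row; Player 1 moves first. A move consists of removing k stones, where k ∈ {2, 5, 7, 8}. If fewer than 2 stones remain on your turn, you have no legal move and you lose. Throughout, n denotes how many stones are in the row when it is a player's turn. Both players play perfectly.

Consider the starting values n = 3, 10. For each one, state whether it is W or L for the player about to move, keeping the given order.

Compute win/loss labels from the base case upward. A position with no move is L. Any other position is W if it can reach an L in one move, else L.
n=0: no move → L
n=1: no move → L
n=2: reaches L-position 0 → W
n=3: reaches L-position 1 → W
n=4: only reaches 2(W), which is W → L
n=5: reaches L-position 0 → W
n=6: reaches L-position 4 → W
n=7: reaches L-position 0 → W
n=8: reaches L-position 1 → W
n=9: reaches L-position 4 → W
n=10: only reaches 8(W), 5(W), 3(W), 2(W), all W → L

3: W, 10: L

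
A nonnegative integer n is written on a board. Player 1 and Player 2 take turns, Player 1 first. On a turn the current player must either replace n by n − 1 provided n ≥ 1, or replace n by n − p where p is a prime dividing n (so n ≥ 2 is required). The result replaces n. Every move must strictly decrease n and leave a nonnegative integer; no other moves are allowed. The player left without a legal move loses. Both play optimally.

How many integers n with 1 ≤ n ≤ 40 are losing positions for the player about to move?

10

Label each position W (a win for the player to move) or L (a loss). A position with no legal move is L; any other position is W exactly when some move reaches an L, and L when every move reaches a W.
n=0: no move → L
n=1: W (go to 0, an L position)
n=2: W (go to 0, an L position)
n=3: W (go to 0, an L position)
n=4: L (options 2(W), 3(W) are all W)
n=5: W (go to 0, an L position)
n=6: W (go to 4, an L position)
n=7: W (go to 0, an L position)
n=8: L (options 6(W), 7(W) are all W)
n=9: W (go to 8, an L position)
n=10: W (go to 8, an L position)
n=11: W (go to 0, an L position)
n=12: L (options 9(W), 10(W), 11(W) are all W)
n=13: W (go to 0, an L position)
n=14: W (go to 12, an L position)
n=15: W (go to 12, an L position)
n=16: L (options 14(W), 15(W) are all W)
n=17: W (go to 0, an L position)
n=18: W (go to 16, an L position)
n=19: W (go to 0, an L position)
n=20: L (options 15(W), 18(W), 19(W) are all W)
n=21: W (go to 20, an L position)
n=22: W (go to 20, an L position)
n=23: W (go to 0, an L position)
n=24: L (options 21(W), 22(W), 23(W) are all W)
n=25: W (go to 20, an L position)
n=26: W (go to 24, an L position)
n=27: W (go to 24, an L position)
n=28: L (options 21(W), 26(W), 27(W) are all W)
n=29: W (go to 0, an L position)
n=30: W (go to 28, an L position)
n=31: W (go to 0, an L position)
n=32: L (options 30(W), 31(W) are all W)
n=33: W (go to 32, an L position)
n=34: W (go to 32, an L position)
n=35: W (go to 28, an L position)
n=36: L (options 33(W), 34(W), 35(W) are all W)
n=37: W (go to 0, an L position)
n=38: W (go to 36, an L position)
n=39: W (go to 36, an L position)
n=40: L (options 35(W), 38(W), 39(W) are all W)
L entries with 1 ≤ n ≤ 40 (n=0 is outside the asked range and is not counted): n = 4, 8, 12, 16, 20, 24, 28, 32, 36, 40; that makes 10.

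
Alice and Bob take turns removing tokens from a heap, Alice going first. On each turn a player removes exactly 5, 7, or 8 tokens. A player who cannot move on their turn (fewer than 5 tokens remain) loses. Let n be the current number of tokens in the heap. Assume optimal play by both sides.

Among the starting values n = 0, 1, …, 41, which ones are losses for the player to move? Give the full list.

0, 1, 2, 3, 4, 13, 14, 15, 16, 17, 26, 27, 28, 29, 30, 39, 40, 41

Positions with no move are L. A position that does have a move is losing for the player to move precisely when every available move leads to a winning position for the opponent. Fill in the labels:
n=0: no move → L
n=1: no move → L
n=2: no move → L
n=3: no move → L
n=4: no move → L
n=5: →0(L), so W
n=6: →1(L), so W
n=7: →2(L), so W
n=8: →3(L), so W
n=9: →4(L), so W
n=10: →3(L), so W
n=11: →4(L), so W
n=12: →4(L), so W
n=13: →8(W), 6(W), 5(W) — all W, so L
n=14: →9(W), 7(W), 6(W) — all W, so L
n=15: →10(W), 8(W), 7(W) — all W, so L
n=16: →11(W), 9(W), 8(W) — all W, so L
n=17: →12(W), 10(W), 9(W) — all W, so L
n=18: →13(L), so W
n=19: →14(L), so W
n=20: →15(L), so W
n=21: →16(L), so W
n=22: →17(L), so W
n=23: →16(L), so W
n=24: →17(L), so W
n=25: →17(L), so W
n=26: →21(W), 19(W), 18(W) — all W, so L
n=27: →22(W), 20(W), 19(W) — all W, so L
n=28: →23(W), 21(W), 20(W) — all W, so L
n=29: →24(W), 22(W), 21(W) — all W, so L
n=30: →25(W), 23(W), 22(W) — all W, so L
n=31: →26(L), so W
n=32: →27(L), so W
n=33: →28(L), so W
n=34: →29(L), so W
n=35: →30(L), so W
n=36: →29(L), so W
n=37: →30(L), so W
n=38: →30(L), so W
n=39: →34(W), 32(W), 31(W) — all W, so L
n=40: →35(W), 33(W), 32(W) — all W, so L
n=41: →36(W), 34(W), 33(W) — all W, so L
The losing starting values of n are exactly the entries labelled L in this table (18 of them).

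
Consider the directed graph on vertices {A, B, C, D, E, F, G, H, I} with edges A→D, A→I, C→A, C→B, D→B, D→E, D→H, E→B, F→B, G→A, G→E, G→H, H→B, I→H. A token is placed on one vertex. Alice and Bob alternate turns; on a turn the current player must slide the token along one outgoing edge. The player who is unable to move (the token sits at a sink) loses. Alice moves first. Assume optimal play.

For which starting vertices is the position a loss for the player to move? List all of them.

Build the W/L table. Terminal = L. A non-terminal position is W if it has a move to some L; otherwise it is L.
Every edge goes from a vertex to one that appears earlier in the order B, H, E, D, I, A, C, G, F, so processing vertices in that order labels each vertex after all of its successors.
B: no outgoing edge → L
H: →B(L), so W
E: →B(L), so W
D: →B(L), so W
I: →H(W) only, which is W, so L
A: →I(L), so W
C: →B(L), so W
G: →A(W), E(W), H(W) — all W, so L
F: →B(L), so W
The losing starting vertices are exactly the entries labelled L in this table (3 of them).

B, G, I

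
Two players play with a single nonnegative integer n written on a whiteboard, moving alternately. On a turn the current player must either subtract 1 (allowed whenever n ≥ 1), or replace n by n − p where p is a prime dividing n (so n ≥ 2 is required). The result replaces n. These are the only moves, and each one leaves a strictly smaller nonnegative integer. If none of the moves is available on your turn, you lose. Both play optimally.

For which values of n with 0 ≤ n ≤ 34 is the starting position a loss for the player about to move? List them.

0, 4, 8, 12, 16, 20, 24, 28, 32

Classify positions by backward induction: terminal positions (no move available) are L. From any other position, the mover wins iff some move reaches an L.
n=0: no move → L
n=1: W (go to 0, an L position)
n=2: W (go to 0, an L position)
n=3: W (go to 0, an L position)
n=4: L (options 2(W), 3(W) are all W)
n=5: W (go to 0, an L position)
n=6: W (go to 4, an L position)
n=7: W (go to 0, an L position)
n=8: L (options 6(W), 7(W) are all W)
n=9: W (go to 8, an L position)
n=10: W (go to 8, an L position)
n=11: W (go to 0, an L position)
n=12: L (options 9(W), 10(W), 11(W) are all W)
n=13: W (go to 0, an L position)
n=14: W (go to 12, an L position)
n=15: W (go to 12, an L position)
n=16: L (options 14(W), 15(W) are all W)
n=17: W (go to 0, an L position)
n=18: W (go to 16, an L position)
n=19: W (go to 0, an L position)
n=20: L (options 15(W), 18(W), 19(W) are all W)
n=21: W (go to 20, an L position)
n=22: W (go to 20, an L position)
n=23: W (go to 0, an L position)
n=24: L (options 21(W), 22(W), 23(W) are all W)
n=25: W (go to 20, an L position)
n=26: W (go to 24, an L position)
n=27: W (go to 24, an L position)
n=28: L (options 21(W), 26(W), 27(W) are all W)
n=29: W (go to 0, an L position)
n=30: W (go to 28, an L position)
n=31: W (go to 0, an L position)
n=32: L (options 30(W), 31(W) are all W)
n=33: W (go to 32, an L position)
n=34: W (go to 32, an L position)
Reading off the rows marked L gives the requested list; there are 9 such values of n.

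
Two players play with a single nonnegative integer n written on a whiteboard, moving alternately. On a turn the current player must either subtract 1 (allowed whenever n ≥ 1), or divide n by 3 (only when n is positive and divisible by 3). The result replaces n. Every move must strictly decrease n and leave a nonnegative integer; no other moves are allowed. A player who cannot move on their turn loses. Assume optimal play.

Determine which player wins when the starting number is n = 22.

The second player wins.

Work bottom-up. With no move the player to move loses. Otherwise the position is W if at least one move leads to an L position for the opponent, and L if every move leads to a W.
n=0: no move → L
n=1: →0(L), so W
n=2: →1(W) only, which is W, so L
n=3: →2(L), so W
n=4: →3(W) only, which is W, so L
n=5: →4(L), so W
n=6: →2(L), so W
n=7: →6(W) only, which is W, so L
n=8: →7(L), so W
n=9: →3(W), 8(W) — all W, so L
n=10: →9(L), so W
n=11: →10(W) only, which is W, so L
n=12: →4(L), so W
n=13: →12(W) only, which is W, so L
n=14: →13(L), so W
n=15: →5(W), 14(W) — all W, so L
n=16: →15(L), so W
n=17: →16(W) only, which is W, so L
n=18: →17(L), so W
n=19: →18(W) only, which is W, so L
n=20: →19(L), so W
n=21: →7(L), so W
n=22: →21(W) only, which is W, so L
The starting position 22 is L: whatever the player to move does, the opponent receives a W position.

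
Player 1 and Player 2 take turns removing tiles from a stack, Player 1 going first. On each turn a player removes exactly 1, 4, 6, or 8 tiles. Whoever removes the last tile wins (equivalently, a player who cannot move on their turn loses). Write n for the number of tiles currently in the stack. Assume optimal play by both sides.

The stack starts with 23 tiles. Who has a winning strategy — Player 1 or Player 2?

Player 1 wins.

Positions with no move are L. A position that does have a move is losing for the player to move precisely when every available move leads to a winning position for the opponent. Fill in the labels:
n=0: no move → L
n=1: W (go to 0, an L position)
n=2: L (sole option 1(W) is W)
n=3: W (go to 2, an L position)
n=4: W (go to 0, an L position)
n=5: L (options 4(W), 1(W) are all W)
n=6: W (go to 5, an L position)
n=7: L (options 6(W), 3(W), 1(W) are all W)
n=8: W (go to 7, an L position)
n=9: W (go to 5, an L position)
n=10: W (go to 2, an L position)
n=11: W (go to 7, an L position)
n=12: L (options 11(W), 8(W), 6(W), 4(W) are all W)
n=13: W (go to 12, an L position)
n=14: L (options 13(W), 10(W), 8(W), 6(W) are all W)
n=15: W (go to 14, an L position)
n=16: W (go to 12, an L position)
n=17: L (options 16(W), 13(W), 11(W), 9(W) are all W)
n=18: W (go to 17, an L position)
n=19: L (options 18(W), 15(W), 13(W), 11(W) are all W)
n=20: W (go to 19, an L position)
n=21: W (go to 17, an L position)
n=22: W (go to 14, an L position)
n=23: W (go to 19, an L position)
The starting position 23 is W: Player 1 should remove 4, leaving 19, handing over an L position.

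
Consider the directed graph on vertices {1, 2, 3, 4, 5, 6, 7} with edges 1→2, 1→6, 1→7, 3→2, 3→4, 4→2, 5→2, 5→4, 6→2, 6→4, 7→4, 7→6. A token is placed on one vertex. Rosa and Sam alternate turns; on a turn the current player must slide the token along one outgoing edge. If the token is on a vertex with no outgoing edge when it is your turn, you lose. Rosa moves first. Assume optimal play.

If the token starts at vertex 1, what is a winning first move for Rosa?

Move to 7.

Build the W/L table. Terminal = L. A non-terminal position is W if it has a move to some L; otherwise it is L.
Every edge goes from a vertex to one that appears earlier in the order 2, 4, 6, 3, 7, 5, 1, so processing vertices in that order labels each vertex after all of its successors.
2: no outgoing edge → L
4: reaches L-position 2 → W
6: reaches L-position 2 → W
3: reaches L-position 2 → W
7: only reaches 6(W), 4(W), all W → L
5: reaches L-position 2 → W
1: reaches L-position 7 → W
From 1, the L positions reachable in one move are: 7, 2. Any move reaching one of these is winning.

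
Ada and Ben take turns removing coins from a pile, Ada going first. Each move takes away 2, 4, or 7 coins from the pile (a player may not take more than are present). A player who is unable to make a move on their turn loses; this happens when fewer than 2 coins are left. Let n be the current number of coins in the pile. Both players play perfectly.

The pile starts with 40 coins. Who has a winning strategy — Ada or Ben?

Ada wins.

Compute win/loss labels from the base case upward. A position with no move is L. Any other position is W if it can reach an L in one move, else L.
n=0: no move → L
n=1: no move → L
n=2: reaches L-position 0 → W
n=3: reaches L-position 1 → W
n=4: reaches L-position 0 → W
n=5: reaches L-position 1 → W
n=6: only reaches 4(W), 2(W), all W → L
n=7: reaches L-position 0 → W
n=8: reaches L-position 6 → W
n=9: only reaches 7(W), 5(W), 2(W), all W → L
n=10: reaches L-position 6 → W
n=11: reaches L-position 9 → W
n=12: only reaches 10(W), 8(W), 5(W), all W → L
n=13: reaches L-position 9 → W
n=14: reaches L-position 12 → W
n=15: only reaches 13(W), 11(W), 8(W), all W → L
n=16: reaches L-position 12 → W
n=17: reaches L-position 15 → W
n=18: only reaches 16(W), 14(W), 11(W), all W → L
n=19: reaches L-position 15 → W
n=20: reaches L-position 18 → W
n=21: only reaches 19(W), 17(W), 14(W), all W → L
n=22: reaches L-position 18 → W
n=23: reaches L-position 21 → W
n=24: only reaches 22(W), 20(W), 17(W), all W → L
n=25: reaches L-position 21 → W
n=26: reaches L-position 24 → W
n=27: only reaches 25(W), 23(W), 20(W), all W → L
n=28: reaches L-position 24 → W
n=29: reaches L-position 27 → W
n=30: only reaches 28(W), 26(W), 23(W), all W → L
n=31: reaches L-position 27 → W
n=32: reaches L-position 30 → W
n=33: only reaches 31(W), 29(W), 26(W), all W → L
n=34: reaches L-position 30 → W
n=35: reaches L-position 33 → W
n=36: only reaches 34(W), 32(W), 29(W), all W → L
n=37: reaches L-position 33 → W
n=38: reaches L-position 36 → W
n=39: only reaches 37(W), 35(W), 32(W), all W → L
n=40: reaches L-position 36 → W
The starting position 40 is W: Ada should remove 4, leaving 36, handing over an L position.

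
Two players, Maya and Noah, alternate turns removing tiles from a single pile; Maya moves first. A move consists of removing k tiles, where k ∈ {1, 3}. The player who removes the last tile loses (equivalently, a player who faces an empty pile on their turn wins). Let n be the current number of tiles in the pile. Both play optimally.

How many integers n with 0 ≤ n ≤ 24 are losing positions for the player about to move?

Work bottom-up. With no move the player to move wins. Otherwise the position is W if at least one move leads to an L position for the opponent, and L if every move leads to a W.
n=0: no move; the opponent has just taken the last tile and therefore loses → W
n=1: L (sole option 0(W) is W)
n=2: W (go to 1, an L position)
n=3: L (options 2(W), 0(W) are all W)
n=4: W (go to 3, an L position)
n=5: L (options 4(W), 2(W) are all W)
n=6: W (go to 5, an L position)
n=7: L (options 6(W), 4(W) are all W)
n=8: W (go to 7, an L position)
n=9: L (options 8(W), 6(W) are all W)
n=10: W (go to 9, an L position)
n=11: L (options 10(W), 8(W) are all W)
n=12: W (go to 11, an L position)
n=13: L (options 12(W), 10(W) are all W)
n=14: W (go to 13, an L position)
n=15: L (options 14(W), 12(W) are all W)
n=16: W (go to 15, an L position)
n=17: L (options 16(W), 14(W) are all W)
n=18: W (go to 17, an L position)
n=19: L (options 18(W), 16(W) are all W)
n=20: W (go to 19, an L position)
n=21: L (options 20(W), 18(W) are all W)
n=22: W (go to 21, an L position)
n=23: L (options 22(W), 20(W) are all W)
n=24: W (go to 23, an L position)
L entries with 0 ≤ n ≤ 24: n = 1, 3, 5, 7, 9, 11, 13, 15, 17, 19, 21, 23; that makes 12.

12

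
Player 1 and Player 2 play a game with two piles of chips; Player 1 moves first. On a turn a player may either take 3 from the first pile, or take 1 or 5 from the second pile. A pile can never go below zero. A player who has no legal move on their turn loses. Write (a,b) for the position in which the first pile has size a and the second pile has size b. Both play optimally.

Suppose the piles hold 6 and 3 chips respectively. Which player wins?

Player 1 wins.

Use the standard recursion: the mover loses at a terminal position; elsewhere, the mover wins exactly when some move hands the opponent an L position.
No move ever increases a pile, so every position that can arise here has a ≤ 6 and b ≤ 3; it is enough to label the cells with 0 ≤ a ≤ 6 and 0 ≤ b ≤ 3.
Every move lowers a or b (never raises either), so fill the grid row by row in increasing a, and left to right within a row: each cell's successors are then already labelled.
      b=0  b=1  b=2  b=3
a=0:    L    W    L    W
a=1:    L    W    L    W
a=2:    L    W    L    W
a=3:    W    L    W    L
a=4:    W    L    W    L
a=5:    W    L    W    L
a=6:    L    W    L    W
Cells with no legal move (terminal, hence L): (0,0), (1,0), (2,0).
The remaining L cells, each justified by listing all of its moves:
(0,2): only reaches (0,1)(W), which is W → L
(1,2): only reaches (1,1)(W), which is W → L
(2,2): only reaches (2,1)(W), which is W → L
(3,1): only reaches (0,1)(W), (3,0)(W), all W → L
(3,3): only reaches (0,3)(W), (3,2)(W), all W → L
(4,1): only reaches (1,1)(W), (4,0)(W), all W → L
(4,3): only reaches (1,3)(W), (4,2)(W), all W → L
(5,1): only reaches (2,1)(W), (5,0)(W), all W → L
(5,3): only reaches (2,3)(W), (5,2)(W), all W → L
(6,0): only reaches (3,0)(W), which is W → L
(6,2): only reaches (3,2)(W), (6,1)(W), all W → L
Every other cell has at least one move into one of the L cells above, so it is W.
The starting position (6,3) is W: Player 1 should move to (3,3), handing over an L position.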